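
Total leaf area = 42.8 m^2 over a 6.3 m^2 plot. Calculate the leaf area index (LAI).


Formula: LAI = total leaf area / ground area  (dimensionless)
LAI = 42.8 m^2 / 6.3 m^2
LAI = 6.79

6.79


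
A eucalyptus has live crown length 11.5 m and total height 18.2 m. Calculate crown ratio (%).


Formula: Crown Ratio = (Crown Length / Total Height) * 100
CR = (11.5 m / 18.2 m) * 100
CR = 0.6319 * 100 = 63.2%

63.2


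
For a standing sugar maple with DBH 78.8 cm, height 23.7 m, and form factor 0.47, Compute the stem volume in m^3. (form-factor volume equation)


Formula: V = pi * (DBH/200)^2 * H * ff
Radius = DBH/200 = 78.8/200 = 0.394 m
Radius^2 = 0.394^2 = 0.155236 m^2
V = pi * 0.155236 * 23.7 * 0.47
V = 5.432 m^3

5.432


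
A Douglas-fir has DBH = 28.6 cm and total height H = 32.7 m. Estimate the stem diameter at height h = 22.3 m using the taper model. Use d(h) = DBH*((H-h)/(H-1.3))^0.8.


Taper: d(h) = DBH * ((H - h) / (H - 1.3))^0.8
Numerator = H - h = 32.7 - 22.3 = 10.4 m
Denominator = H - 1.3 = 32.7 - 1.3 = 31.4 m
Ratio = 10.4 / 31.4 = 0.33121
d = 28.6 * 0.33121^0.8 = 11.8 cm

11.8


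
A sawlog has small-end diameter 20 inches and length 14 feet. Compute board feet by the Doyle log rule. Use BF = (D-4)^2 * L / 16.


Doyle: BF = (D - 4)^2 * L / 16
Adjusted diameter = 20 - 4 = 16 in
(D-4)^2 = 16^2 = 256
BF = 256 * 14 / 16 = 224 BF

224


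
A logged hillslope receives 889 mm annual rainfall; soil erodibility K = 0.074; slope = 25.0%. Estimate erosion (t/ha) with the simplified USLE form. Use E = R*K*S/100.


Formula: E = R * K * S / 100  (simplified USLE)
R * K = 889 * 0.074 = 65.786
E = 65.786 * 25.0 / 100 = 16.45 t/ha

16.45


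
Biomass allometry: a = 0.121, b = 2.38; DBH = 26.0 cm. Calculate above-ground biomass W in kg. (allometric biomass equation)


Formula: W = a * DBH^b  (allometric power law)
DBH^b = 26.0^2.38 = 2331.5062
W = 0.121 * 2331.5062 = 282.1 kg

282.1


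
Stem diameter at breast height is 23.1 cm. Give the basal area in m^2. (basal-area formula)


Formula: BA = pi * (DBH/2)^2 / 10000  (cm^2 to m^2)
Radius = DBH/2 = 23.1/2 = 11.55 cm
BA = pi * 11.55^2 / 10000
   = 419.0963 cm^2 / 10000
   = 0.0419 m^2

0.0419


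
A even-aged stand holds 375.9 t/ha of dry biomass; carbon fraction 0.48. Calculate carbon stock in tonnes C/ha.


Formula: Carbon Stock = Biomass * Carbon Fraction
C = 375.9 t/ha * 0.48
C = 180.4 t C/ha

180.4


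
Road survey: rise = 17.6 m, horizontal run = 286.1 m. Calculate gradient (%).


Formula: Gradient = rise / run * 100
Gradient = 17.6 / 286.1 * 100 = 6.2%

6.2


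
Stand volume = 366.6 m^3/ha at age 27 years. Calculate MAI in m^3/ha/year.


Formula: MAI = Total Volume / Stand Age
MAI = 366.6 m^3/ha / 27 years
MAI = 13.58 m^3/ha/year

13.58


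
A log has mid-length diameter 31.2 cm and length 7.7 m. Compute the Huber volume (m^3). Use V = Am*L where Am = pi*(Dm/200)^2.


Huber: V = Am * L,  Am = pi*(Dm/200)^2
Am = pi*(31.2/200)^2 = 0.076454 m^2
V = 0.076454*7.7 = 0.5887 m^3

0.5887


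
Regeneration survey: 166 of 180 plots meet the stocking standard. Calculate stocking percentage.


Formula: Stocking % = stocked plots / total plots * 100
Stocking = 166 / 180 * 100
Stocking = 0.9222 * 100 = 92.2%

92.2


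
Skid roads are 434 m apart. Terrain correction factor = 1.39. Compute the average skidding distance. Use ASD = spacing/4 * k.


Formula: ASD = (spacing / 4) * correction
Uncorrected distance = spacing / 4 = 434 / 4 = 108.5 m
ASD = 108.5 * 1.39 = 151 m

151


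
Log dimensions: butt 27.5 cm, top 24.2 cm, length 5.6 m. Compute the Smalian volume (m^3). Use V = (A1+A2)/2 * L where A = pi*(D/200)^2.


Smalian: V = (A1 + A2)/2 * L,  A = pi*(D/200)^2
A1 = pi*(27.5/200)^2 = 0.059396 m^2
A2 = pi*(24.2/200)^2 = 0.045996 m^2
V = (0.059396+0.045996)/2*5.6 = 0.2951 m^3

0.2951


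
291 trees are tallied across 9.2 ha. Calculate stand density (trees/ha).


Formula: Stand Density = N_trees / Area_ha
Density = 291 trees / 9.2 ha
Density = 32 trees/ha

32


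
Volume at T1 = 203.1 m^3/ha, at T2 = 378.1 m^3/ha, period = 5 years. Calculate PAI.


Formula: PAI = (V_T2 - V_T1) / (T2 - T1)
Volume increment = 378.1 - 203.1 = 175.0 m^3/ha
PAI = 175.0 / 5 = 35.0 m^3/ha/year

35.0


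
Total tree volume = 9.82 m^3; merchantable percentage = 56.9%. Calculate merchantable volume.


Formula: MV = V_total * (merchantable_pct / 100)
Merchantable fraction = 56.9% / 100 = 0.569
MV = 9.82 m^3 * 0.569 = 5.588 m^3

5.588


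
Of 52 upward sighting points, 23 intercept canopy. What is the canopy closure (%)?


Formula: Canopy closure = covered points / total points * 100
Closure = 23 / 52 * 100
Closure = 0.4423 * 100 = 44.2%

44.2


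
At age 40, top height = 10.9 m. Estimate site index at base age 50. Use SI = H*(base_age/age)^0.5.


Formula: SI = H_dom * (base_age / age)^0.5
Age ratio = 50 / 40 = 1.25
sqrt(age_ratio) = 1.11803
SI = 10.9 * 1.11803 = 12.2 m

12.2


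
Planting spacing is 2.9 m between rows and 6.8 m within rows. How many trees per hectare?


Formula: TPH = 10000 m^2/ha / (spacing_x * spacing_y)
Area per tree = 2.9 m * 6.8 m = 19.72 m^2
TPH = 10000 / 19.72 = 507 trees/ha

507


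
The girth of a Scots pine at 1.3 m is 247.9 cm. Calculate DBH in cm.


Formula: DBH = C / pi
DBH = 247.9 / pi
pi = 3.14159...
DBH = 78.9 cm

78.9


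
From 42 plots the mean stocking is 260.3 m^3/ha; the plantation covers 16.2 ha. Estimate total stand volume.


Formula: Total Volume = Mean Volume per ha * Total Area
Total Volume = 260.3 m^3/ha * 16.2 ha
Total Volume = 4217 m^3

4217


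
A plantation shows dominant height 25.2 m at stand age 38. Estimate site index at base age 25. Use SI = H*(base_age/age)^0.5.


Formula: SI = H_dom * (base_age / age)^0.5
Age ratio = 25 / 38 = 0.65789
sqrt(age_ratio) = 0.81111
SI = 25.2 * 0.81111 = 20.4 m

20.4


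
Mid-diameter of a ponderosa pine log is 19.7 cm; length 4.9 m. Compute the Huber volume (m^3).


Huber: V = Am * L,  Am = pi*(Dm/200)^2
Am = pi*(19.7/200)^2 = 0.030481 m^2
V = 0.030481*4.9 = 0.1494 m^3

0.1494


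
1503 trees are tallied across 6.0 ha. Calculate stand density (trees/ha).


Formula: Stand Density = N_trees / Area_ha
Density = 1503 trees / 6.0 ha
Density = 251 trees/ha

251


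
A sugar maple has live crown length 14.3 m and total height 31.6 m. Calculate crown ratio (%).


Formula: Crown Ratio = (Crown Length / Total Height) * 100
CR = (14.3 m / 31.6 m) * 100
CR = 0.4525 * 100 = 45.3%

45.3


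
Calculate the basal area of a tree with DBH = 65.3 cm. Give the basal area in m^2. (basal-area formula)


Formula: BA = pi * (DBH/2)^2 / 10000  (cm^2 to m^2)
Radius = DBH/2 = 65.3/2 = 32.65 cm
BA = pi * 32.65^2 / 10000
   = 3349.0085 cm^2 / 10000
   = 0.3349 m^2

0.3349


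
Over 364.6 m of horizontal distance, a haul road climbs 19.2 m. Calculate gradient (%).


Formula: Gradient = rise / run * 100
Gradient = 19.2 / 364.6 * 100 = 5.3%

5.3


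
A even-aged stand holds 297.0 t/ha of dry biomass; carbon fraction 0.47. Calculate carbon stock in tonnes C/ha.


Formula: Carbon Stock = Biomass * Carbon Fraction
C = 297.0 t/ha * 0.47
C = 139.6 t C/ha

139.6


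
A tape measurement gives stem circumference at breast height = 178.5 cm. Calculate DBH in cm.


Formula: DBH = C / pi
DBH = 178.5 / pi
pi = 3.14159...
DBH = 56.8 cm

56.8


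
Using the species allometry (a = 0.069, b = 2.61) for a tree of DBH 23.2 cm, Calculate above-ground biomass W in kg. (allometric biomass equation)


Formula: W = a * DBH^b  (allometric power law)
DBH^b = 23.2^2.61 = 3663.7315
W = 0.069 * 3663.7315 = 252.8 kg

252.8


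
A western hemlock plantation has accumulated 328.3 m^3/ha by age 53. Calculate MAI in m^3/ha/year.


Formula: MAI = Total Volume / Stand Age
MAI = 328.3 m^3/ha / 53 years
MAI = 6.19 m^3/ha/year

6.19


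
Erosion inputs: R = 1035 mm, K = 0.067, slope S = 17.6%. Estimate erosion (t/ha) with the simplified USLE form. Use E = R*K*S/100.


Formula: E = R * K * S / 100  (simplified USLE)
R * K = 1035 * 0.067 = 69.345
E = 69.345 * 17.6 / 100 = 12.2 t/ha

12.2


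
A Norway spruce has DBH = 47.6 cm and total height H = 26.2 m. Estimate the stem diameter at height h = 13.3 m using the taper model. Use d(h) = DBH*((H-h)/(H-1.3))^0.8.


Taper: d(h) = DBH * ((H - h) / (H - 1.3))^0.8
Numerator = H - h = 26.2 - 13.3 = 12.9 m
Denominator = H - 1.3 = 26.2 - 1.3 = 24.9 m
Ratio = 12.9 / 24.9 = 0.51807
d = 47.6 * 0.51807^0.8 = 28.1 cm

28.1


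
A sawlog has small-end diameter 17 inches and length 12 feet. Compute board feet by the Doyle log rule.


Doyle: BF = (D - 4)^2 * L / 16
Adjusted diameter = 17 - 4 = 13 in
(D-4)^2 = 13^2 = 169
BF = 169 * 12 / 16 = 127 BF

127


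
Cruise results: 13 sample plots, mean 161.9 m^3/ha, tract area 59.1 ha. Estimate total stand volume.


Formula: Total Volume = Mean Volume per ha * Total Area
Total Volume = 161.9 m^3/ha * 59.1 ha
Total Volume = 9568 m^3

9568


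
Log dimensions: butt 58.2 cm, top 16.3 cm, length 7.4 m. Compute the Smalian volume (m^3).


Smalian: V = (A1 + A2)/2 * L,  A = pi*(D/200)^2
A1 = pi*(58.2/200)^2 = 0.266033 m^2
A2 = pi*(16.3/200)^2 = 0.020867 m^2
V = (0.266033+0.020867)/2*7.4 = 1.0615 m^3

1.0615


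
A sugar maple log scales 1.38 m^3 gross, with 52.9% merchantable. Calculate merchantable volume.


Formula: MV = V_total * (merchantable_pct / 100)
Merchantable fraction = 52.9% / 100 = 0.529
MV = 1.38 m^3 * 0.529 = 0.73 m^3

0.73


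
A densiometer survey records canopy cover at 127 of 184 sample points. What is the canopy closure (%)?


Formula: Canopy closure = covered points / total points * 100
Closure = 127 / 184 * 100
Closure = 0.6902 * 100 = 69.0%

69.0


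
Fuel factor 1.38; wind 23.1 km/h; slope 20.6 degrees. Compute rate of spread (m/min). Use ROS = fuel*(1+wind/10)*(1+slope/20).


Formula: ROS = fuel * (1 + wind/10) * (1 + slope/20)
Wind factor = 1 + 23.1/10 = 3.31
Slope factor = 1 + 20.6/20 = 2.03
ROS = 1.38 * 3.31 * 2.03 = 9.27 m/min

9.27


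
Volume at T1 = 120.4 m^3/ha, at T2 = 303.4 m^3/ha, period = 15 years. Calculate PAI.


Formula: PAI = (V_T2 - V_T1) / (T2 - T1)
Volume increment = 303.4 - 120.4 = 183.0 m^3/ha
PAI = 183.0 / 15 = 12.2 m^3/ha/year

12.2


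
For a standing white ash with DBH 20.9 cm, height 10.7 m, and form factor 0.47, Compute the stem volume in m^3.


Formula: V = pi * (DBH/200)^2 * H * ff
Radius = DBH/200 = 20.9/200 = 0.1045 m
Radius^2 = 0.1045^2 = 0.01092025 m^2
V = pi * 0.01092025 * 10.7 * 0.47
V = 0.173 m^3

0.173


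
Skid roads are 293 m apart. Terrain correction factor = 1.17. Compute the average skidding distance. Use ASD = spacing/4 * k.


Formula: ASD = (spacing / 4) * correction
Uncorrected distance = spacing / 4 = 293 / 4 = 73.25 m
ASD = 73.25 * 1.17 = 86 m

86


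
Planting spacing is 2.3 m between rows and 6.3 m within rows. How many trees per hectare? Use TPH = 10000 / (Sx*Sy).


Formula: TPH = 10000 m^2/ha / (spacing_x * spacing_y)
Area per tree = 2.3 m * 6.3 m = 14.49 m^2
TPH = 10000 / 14.49 = 690 trees/ha

690


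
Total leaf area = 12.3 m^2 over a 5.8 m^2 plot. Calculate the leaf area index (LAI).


Formula: LAI = total leaf area / ground area  (dimensionless)
LAI = 12.3 m^2 / 5.8 m^2
LAI = 2.12

2.12


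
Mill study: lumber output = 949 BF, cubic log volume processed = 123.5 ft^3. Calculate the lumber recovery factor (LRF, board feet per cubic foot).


Formula: LRF = Lumber Output (BF) / Log Input (ft^3)
LRF = 949 BF / 123.5 ft^3
LRF = 7.68 BF/ft^3

7.68


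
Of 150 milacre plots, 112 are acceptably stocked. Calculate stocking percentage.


Formula: Stocking % = stocked plots / total plots * 100
Stocking = 112 / 150 * 100
Stocking = 0.7467 * 100 = 74.7%

74.7


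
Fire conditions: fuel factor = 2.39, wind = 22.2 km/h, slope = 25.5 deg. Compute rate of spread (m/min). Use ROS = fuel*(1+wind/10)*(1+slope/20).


Formula: ROS = fuel * (1 + wind/10) * (1 + slope/20)
Wind factor = 1 + 22.2/10 = 3.22
Slope factor = 1 + 25.5/20 = 2.275
ROS = 2.39 * 3.22 * 2.275 = 17.51 m/min

17.51


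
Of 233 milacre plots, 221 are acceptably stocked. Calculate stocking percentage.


Formula: Stocking % = stocked plots / total plots * 100
Stocking = 221 / 233 * 100
Stocking = 0.9485 * 100 = 94.8%

94.8


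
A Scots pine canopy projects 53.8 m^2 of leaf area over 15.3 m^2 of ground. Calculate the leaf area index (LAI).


Formula: LAI = total leaf area / ground area  (dimensionless)
LAI = 53.8 m^2 / 15.3 m^2
LAI = 3.52

3.52


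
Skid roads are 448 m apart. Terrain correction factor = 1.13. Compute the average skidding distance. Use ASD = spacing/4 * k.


Formula: ASD = (spacing / 4) * correction
Uncorrected distance = spacing / 4 = 448 / 4 = 112 m
ASD = 112 * 1.13 = 127 m

127


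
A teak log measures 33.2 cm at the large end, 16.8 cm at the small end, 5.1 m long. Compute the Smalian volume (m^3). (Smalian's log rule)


Smalian: V = (A1 + A2)/2 * L,  A = pi*(D/200)^2
A1 = pi*(33.2/200)^2 = 0.08657 m^2
A2 = pi*(16.8/200)^2 = 0.022167 m^2
V = (0.08657+0.022167)/2*5.1 = 0.2773 m^3

0.2773


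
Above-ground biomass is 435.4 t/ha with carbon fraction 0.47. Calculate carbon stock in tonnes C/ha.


Formula: Carbon Stock = Biomass * Carbon Fraction
C = 435.4 t/ha * 0.47
C = 204.6 t C/ha

204.6


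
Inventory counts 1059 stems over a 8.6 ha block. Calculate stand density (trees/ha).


Formula: Stand Density = N_trees / Area_ha
Density = 1059 trees / 8.6 ha
Density = 123 trees/ha

123


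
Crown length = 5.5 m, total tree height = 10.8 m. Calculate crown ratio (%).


Formula: Crown Ratio = (Crown Length / Total Height) * 100
CR = (5.5 m / 10.8 m) * 100
CR = 0.5093 * 100 = 50.9%

50.9


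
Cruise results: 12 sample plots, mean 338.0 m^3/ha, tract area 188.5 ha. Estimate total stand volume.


Formula: Total Volume = Mean Volume per ha * Total Area
Total Volume = 338.0 m^3/ha * 188.5 ha
Total Volume = 63713 m^3

63713


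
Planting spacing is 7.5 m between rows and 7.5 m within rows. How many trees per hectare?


Formula: TPH = 10000 m^2/ha / (spacing_x * spacing_y)
Area per tree = 7.5 m * 7.5 m = 56.25 m^2
TPH = 10000 / 56.25 = 178 trees/ha

178


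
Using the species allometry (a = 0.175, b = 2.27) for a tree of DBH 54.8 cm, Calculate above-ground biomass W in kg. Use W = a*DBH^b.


Formula: W = a * DBH^b  (allometric power law)
DBH^b = 54.8^2.27 = 8851.8056
W = 0.175 * 8851.8056 = 1549.1 kg

1549.1


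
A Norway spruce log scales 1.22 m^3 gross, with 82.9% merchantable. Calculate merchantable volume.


Formula: MV = V_total * (merchantable_pct / 100)
Merchantable fraction = 82.9% / 100 = 0.829
MV = 1.22 m^3 * 0.829 = 1.011 m^3

1.011


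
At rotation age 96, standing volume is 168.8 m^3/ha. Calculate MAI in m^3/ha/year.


Formula: MAI = Total Volume / Stand Age
MAI = 168.8 m^3/ha / 96 years
MAI = 1.76 m^3/ha/year

1.76


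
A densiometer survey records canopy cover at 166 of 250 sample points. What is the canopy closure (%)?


Formula: Canopy closure = covered points / total points * 100
Closure = 166 / 250 * 100
Closure = 0.664 * 100 = 66.4%

66.4


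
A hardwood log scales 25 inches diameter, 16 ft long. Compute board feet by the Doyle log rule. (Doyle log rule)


Doyle: BF = (D - 4)^2 * L / 16
Adjusted diameter = 25 - 4 = 21 in
(D-4)^2 = 21^2 = 441
BF = 441 * 16 / 16 = 441 BF

441


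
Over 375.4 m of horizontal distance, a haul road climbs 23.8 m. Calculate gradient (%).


Formula: Gradient = rise / run * 100
Gradient = 23.8 / 375.4 * 100 = 6.3%

6.3


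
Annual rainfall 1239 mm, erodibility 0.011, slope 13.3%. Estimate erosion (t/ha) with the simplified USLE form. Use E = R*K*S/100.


Formula: E = R * K * S / 100  (simplified USLE)
R * K = 1239 * 0.011 = 13.629
E = 13.629 * 13.3 / 100 = 1.81 t/ha

1.81


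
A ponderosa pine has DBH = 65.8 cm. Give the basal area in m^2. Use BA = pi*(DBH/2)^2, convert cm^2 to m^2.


Formula: BA = pi * (DBH/2)^2 / 10000  (cm^2 to m^2)
Radius = DBH/2 = 65.8/2 = 32.9 cm
BA = pi * 32.9^2 / 10000
   = 3400.4913 cm^2 / 10000
   = 0.34 m^2

0.34


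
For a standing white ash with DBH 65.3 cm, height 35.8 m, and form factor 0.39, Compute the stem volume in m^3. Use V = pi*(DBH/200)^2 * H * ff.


Formula: V = pi * (DBH/200)^2 * H * ff
Radius = DBH/200 = 65.3/200 = 0.3265 m
Radius^2 = 0.3265^2 = 0.10660225 m^2
V = pi * 0.10660225 * 35.8 * 0.39
V = 4.676 m^3

4.676


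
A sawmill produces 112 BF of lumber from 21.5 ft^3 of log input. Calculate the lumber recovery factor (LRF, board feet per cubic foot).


Formula: LRF = Lumber Output (BF) / Log Input (ft^3)
LRF = 112 BF / 21.5 ft^3
LRF = 5.21 BF/ft^3

5.21


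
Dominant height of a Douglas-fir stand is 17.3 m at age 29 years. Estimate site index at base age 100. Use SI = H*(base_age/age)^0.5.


Formula: SI = H_dom * (base_age / age)^0.5
Age ratio = 100 / 29 = 3.44828
sqrt(age_ratio) = 1.85695
SI = 17.3 * 1.85695 = 32.1 m

32.1


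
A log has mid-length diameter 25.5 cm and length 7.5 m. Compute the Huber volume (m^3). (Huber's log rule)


Huber: V = Am * L,  Am = pi*(Dm/200)^2
Am = pi*(25.5/200)^2 = 0.051071 m^2
V = 0.051071*7.5 = 0.383 m^3

0.383


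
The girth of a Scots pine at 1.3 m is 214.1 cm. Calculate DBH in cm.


Formula: DBH = C / pi
DBH = 214.1 / pi
pi = 3.14159...
DBH = 68.2 cm

68.2


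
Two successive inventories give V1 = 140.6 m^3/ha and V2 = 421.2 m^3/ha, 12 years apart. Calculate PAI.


Formula: PAI = (V_T2 - V_T1) / (T2 - T1)
Volume increment = 421.2 - 140.6 = 280.6 m^3/ha
PAI = 280.6 / 12 = 23.38 m^3/ha/year

23.38


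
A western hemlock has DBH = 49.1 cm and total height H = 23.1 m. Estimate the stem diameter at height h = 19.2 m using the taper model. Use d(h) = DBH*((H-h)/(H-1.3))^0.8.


Taper: d(h) = DBH * ((H - h) / (H - 1.3))^0.8
Numerator = H - h = 23.1 - 19.2 = 3.9 m
Denominator = H - 1.3 = 23.1 - 1.3 = 21.8 m
Ratio = 3.9 / 21.8 = 0.1789
d = 49.1 * 0.1789^0.8 = 12.4 cm

12.4


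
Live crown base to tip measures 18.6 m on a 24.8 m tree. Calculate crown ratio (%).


Formula: Crown Ratio = (Crown Length / Total Height) * 100
CR = (18.6 m / 24.8 m) * 100
CR = 0.75 * 100 = 75.0%

75.0


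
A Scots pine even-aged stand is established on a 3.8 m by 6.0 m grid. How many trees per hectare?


Formula: TPH = 10000 m^2/ha / (spacing_x * spacing_y)
Area per tree = 3.8 m * 6.0 m = 22.8 m^2
TPH = 10000 / 22.8 = 439 trees/ha

439


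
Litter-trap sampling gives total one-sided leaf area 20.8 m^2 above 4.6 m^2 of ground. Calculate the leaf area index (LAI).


Formula: LAI = total leaf area / ground area  (dimensionless)
LAI = 20.8 m^2 / 4.6 m^2
LAI = 4.52

4.52


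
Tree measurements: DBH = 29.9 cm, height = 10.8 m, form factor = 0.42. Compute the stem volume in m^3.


Formula: V = pi * (DBH/200)^2 * H * ff
Radius = DBH/200 = 29.9/200 = 0.1495 m
Radius^2 = 0.1495^2 = 0.02235025 m^2
V = pi * 0.02235025 * 10.8 * 0.42
V = 0.318 m^3

0.318


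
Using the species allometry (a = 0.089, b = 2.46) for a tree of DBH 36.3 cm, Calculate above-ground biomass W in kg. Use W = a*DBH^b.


Formula: W = a * DBH^b  (allometric power law)
DBH^b = 36.3^2.46 = 6876.5451
W = 0.089 * 6876.5451 = 612.0 kg

612.0


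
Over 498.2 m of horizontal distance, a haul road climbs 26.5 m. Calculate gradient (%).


Formula: Gradient = rise / run * 100
Gradient = 26.5 / 498.2 * 100 = 5.3%

5.3


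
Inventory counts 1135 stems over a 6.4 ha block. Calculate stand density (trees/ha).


Formula: Stand Density = N_trees / Area_ha
Density = 1135 trees / 6.4 ha
Density = 177 trees/ha

177


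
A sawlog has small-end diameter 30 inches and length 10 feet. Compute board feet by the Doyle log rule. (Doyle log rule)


Doyle: BF = (D - 4)^2 * L / 16
Adjusted diameter = 30 - 4 = 26 in
(D-4)^2 = 26^2 = 676
BF = 676 * 10 / 16 = 423 BF

423


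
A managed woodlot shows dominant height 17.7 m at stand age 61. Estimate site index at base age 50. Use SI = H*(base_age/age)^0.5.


Formula: SI = H_dom * (base_age / age)^0.5
Age ratio = 50 / 61 = 0.81967
sqrt(age_ratio) = 0.90536
SI = 17.7 * 0.90536 = 16.0 m

16.0


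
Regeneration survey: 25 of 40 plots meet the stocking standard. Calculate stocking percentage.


Formula: Stocking % = stocked plots / total plots * 100
Stocking = 25 / 40 * 100
Stocking = 0.625 * 100 = 62.5%

62.5


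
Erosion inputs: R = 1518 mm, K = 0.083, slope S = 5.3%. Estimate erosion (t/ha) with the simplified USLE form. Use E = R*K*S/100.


Formula: E = R * K * S / 100  (simplified USLE)
R * K = 1518 * 0.083 = 125.994
E = 125.994 * 5.3 / 100 = 6.68 t/ha

6.68


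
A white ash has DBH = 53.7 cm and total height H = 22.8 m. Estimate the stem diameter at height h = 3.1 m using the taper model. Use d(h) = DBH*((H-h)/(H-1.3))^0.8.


Taper: d(h) = DBH * ((H - h) / (H - 1.3))^0.8
Numerator = H - h = 22.8 - 3.1 = 19.7 m
Denominator = H - 1.3 = 22.8 - 1.3 = 21.5 m
Ratio = 19.7 / 21.5 = 0.91628
d = 53.7 * 0.91628^0.8 = 50.1 cm

50.1


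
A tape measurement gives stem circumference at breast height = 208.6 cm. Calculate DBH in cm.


Formula: DBH = C / pi
DBH = 208.6 / pi
pi = 3.14159...
DBH = 66.4 cm

66.4


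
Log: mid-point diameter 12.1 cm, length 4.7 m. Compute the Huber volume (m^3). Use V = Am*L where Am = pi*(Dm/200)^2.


Huber: V = Am * L,  Am = pi*(Dm/200)^2
Am = pi*(12.1/200)^2 = 0.011499 m^2
V = 0.011499*4.7 = 0.054 m^3

0.054


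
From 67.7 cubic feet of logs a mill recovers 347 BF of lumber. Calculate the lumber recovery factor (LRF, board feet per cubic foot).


Formula: LRF = Lumber Output (BF) / Log Input (ft^3)
LRF = 347 BF / 67.7 ft^3
LRF = 5.13 BF/ft^3

5.13


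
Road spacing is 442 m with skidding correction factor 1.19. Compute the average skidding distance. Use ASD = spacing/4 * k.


Formula: ASD = (spacing / 4) * correction
Uncorrected distance = spacing / 4 = 442 / 4 = 110.5 m
ASD = 110.5 * 1.19 = 131 m

131


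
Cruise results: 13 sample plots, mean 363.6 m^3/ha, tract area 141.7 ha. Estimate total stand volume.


Formula: Total Volume = Mean Volume per ha * Total Area
Total Volume = 363.6 m^3/ha * 141.7 ha
Total Volume = 51522 m^3

51522


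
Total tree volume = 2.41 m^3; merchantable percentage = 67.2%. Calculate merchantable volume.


Formula: MV = V_total * (merchantable_pct / 100)
Merchantable fraction = 67.2% / 100 = 0.672
MV = 2.41 m^3 * 0.672 = 1.62 m^3

1.62


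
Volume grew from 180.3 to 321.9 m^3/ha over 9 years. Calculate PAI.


Formula: PAI = (V_T2 - V_T1) / (T2 - T1)
Volume increment = 321.9 - 180.3 = 141.6 m^3/ha
PAI = 141.6 / 9 = 15.73 m^3/ha/year

15.73


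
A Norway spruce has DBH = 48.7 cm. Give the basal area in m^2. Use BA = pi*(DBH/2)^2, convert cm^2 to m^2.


Formula: BA = pi * (DBH/2)^2 / 10000  (cm^2 to m^2)
Radius = DBH/2 = 48.7/2 = 24.35 cm
BA = pi * 24.35^2 / 10000
   = 1862.721 cm^2 / 10000
   = 0.1863 m^2

0.1863


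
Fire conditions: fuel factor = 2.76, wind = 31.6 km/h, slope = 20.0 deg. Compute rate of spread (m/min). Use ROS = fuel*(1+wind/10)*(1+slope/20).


Formula: ROS = fuel * (1 + wind/10) * (1 + slope/20)
Wind factor = 1 + 31.6/10 = 4.16
Slope factor = 1 + 20.0/20 = 2.0
ROS = 2.76 * 4.16 * 2.0 = 22.96 m/min

22.96


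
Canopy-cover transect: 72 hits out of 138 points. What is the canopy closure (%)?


Formula: Canopy closure = covered points / total points * 100
Closure = 72 / 138 * 100
Closure = 0.5217 * 100 = 52.2%

52.2


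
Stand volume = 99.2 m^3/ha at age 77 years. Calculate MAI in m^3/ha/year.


Formula: MAI = Total Volume / Stand Age
MAI = 99.2 m^3/ha / 77 years
MAI = 1.29 m^3/ha/year

1.29


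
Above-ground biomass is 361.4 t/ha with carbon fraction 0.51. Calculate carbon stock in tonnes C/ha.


Formula: Carbon Stock = Biomass * Carbon Fraction
C = 361.4 t/ha * 0.51
C = 184.3 t C/ha

184.3


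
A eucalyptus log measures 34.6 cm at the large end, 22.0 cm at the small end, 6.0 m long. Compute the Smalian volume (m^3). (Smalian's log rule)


Smalian: V = (A1 + A2)/2 * L,  A = pi*(D/200)^2
A1 = pi*(34.6/200)^2 = 0.094025 m^2
A2 = pi*(22.0/200)^2 = 0.038013 m^2
V = (0.094025+0.038013)/2*6.0 = 0.3961 m^3

0.3961


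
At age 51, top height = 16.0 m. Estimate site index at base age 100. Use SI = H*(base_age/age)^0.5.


Formula: SI = H_dom * (base_age / age)^0.5
Age ratio = 100 / 51 = 1.96078
sqrt(age_ratio) = 1.40028
SI = 16.0 * 1.40028 = 22.4 m

22.4


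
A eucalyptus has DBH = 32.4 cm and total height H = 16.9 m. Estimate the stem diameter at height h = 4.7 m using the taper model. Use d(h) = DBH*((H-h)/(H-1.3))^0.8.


Taper: d(h) = DBH * ((H - h) / (H - 1.3))^0.8
Numerator = H - h = 16.9 - 4.7 = 12.2 m
Denominator = H - 1.3 = 16.9 - 1.3 = 15.6 m
Ratio = 12.2 / 15.6 = 0.78205
d = 32.4 * 0.78205^0.8 = 26.6 cm

26.6


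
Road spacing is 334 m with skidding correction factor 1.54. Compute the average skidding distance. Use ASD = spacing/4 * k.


Formula: ASD = (spacing / 4) * correction
Uncorrected distance = spacing / 4 = 334 / 4 = 83.5 m
ASD = 83.5 * 1.54 = 129 m

129


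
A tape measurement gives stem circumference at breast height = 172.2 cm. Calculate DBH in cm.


Formula: DBH = C / pi
DBH = 172.2 / pi
pi = 3.14159...
DBH = 54.8 cm

54.8


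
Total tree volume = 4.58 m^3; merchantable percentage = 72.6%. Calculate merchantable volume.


Formula: MV = V_total * (merchantable_pct / 100)
Merchantable fraction = 72.6% / 100 = 0.726
MV = 4.58 m^3 * 0.726 = 3.325 m^3

3.325


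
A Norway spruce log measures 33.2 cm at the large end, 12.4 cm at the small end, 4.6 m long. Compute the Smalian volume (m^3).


Smalian: V = (A1 + A2)/2 * L,  A = pi*(D/200)^2
A1 = pi*(33.2/200)^2 = 0.08657 m^2
A2 = pi*(12.4/200)^2 = 0.012076 m^2
V = (0.08657+0.012076)/2*4.6 = 0.2269 m^3

0.2269


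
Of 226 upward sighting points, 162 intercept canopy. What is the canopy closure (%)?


Formula: Canopy closure = covered points / total points * 100
Closure = 162 / 226 * 100
Closure = 0.7168 * 100 = 71.7%

71.7


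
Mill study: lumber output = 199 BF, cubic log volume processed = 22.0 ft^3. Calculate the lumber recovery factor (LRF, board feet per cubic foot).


Formula: LRF = Lumber Output (BF) / Log Input (ft^3)
LRF = 199 BF / 22.0 ft^3
LRF = 9.05 BF/ft^3

9.05


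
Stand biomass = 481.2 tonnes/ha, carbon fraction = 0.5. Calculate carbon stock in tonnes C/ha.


Formula: Carbon Stock = Biomass * Carbon Fraction
C = 481.2 t/ha * 0.5
C = 240.6 t C/ha

240.6


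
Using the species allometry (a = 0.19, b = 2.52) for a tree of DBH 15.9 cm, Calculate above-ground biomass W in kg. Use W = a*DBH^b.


Formula: W = a * DBH^b  (allometric power law)
DBH^b = 15.9^2.52 = 1065.4198
W = 0.19 * 1065.4198 = 202.4 kg

202.4


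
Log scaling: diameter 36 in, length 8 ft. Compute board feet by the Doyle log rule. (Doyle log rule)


Doyle: BF = (D - 4)^2 * L / 16
Adjusted diameter = 36 - 4 = 32 in
(D-4)^2 = 32^2 = 1024
BF = 1024 * 8 / 16 = 512 BF

512


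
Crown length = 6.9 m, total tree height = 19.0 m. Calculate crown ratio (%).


Formula: Crown Ratio = (Crown Length / Total Height) * 100
CR = (6.9 m / 19.0 m) * 100
CR = 0.3632 * 100 = 36.3%

36.3


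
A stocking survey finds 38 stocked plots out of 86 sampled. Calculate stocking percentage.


Formula: Stocking % = stocked plots / total plots * 100
Stocking = 38 / 86 * 100
Stocking = 0.4419 * 100 = 44.2%

44.2


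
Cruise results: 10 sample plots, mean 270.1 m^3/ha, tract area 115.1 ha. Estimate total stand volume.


Formula: Total Volume = Mean Volume per ha * Total Area
Total Volume = 270.1 m^3/ha * 115.1 ha
Total Volume = 31089 m^3

31089


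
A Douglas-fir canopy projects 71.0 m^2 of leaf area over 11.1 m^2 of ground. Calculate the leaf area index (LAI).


Formula: LAI = total leaf area / ground area  (dimensionless)
LAI = 71.0 m^2 / 11.1 m^2
LAI = 6.4

6.4


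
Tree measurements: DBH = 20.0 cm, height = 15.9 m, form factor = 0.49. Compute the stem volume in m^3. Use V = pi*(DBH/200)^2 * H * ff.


Formula: V = pi * (DBH/200)^2 * H * ff
Radius = DBH/200 = 20.0/200 = 0.1 m
Radius^2 = 0.1^2 = 0.01 m^2
V = pi * 0.01 * 15.9 * 0.49
V = 0.245 m^3

0.245


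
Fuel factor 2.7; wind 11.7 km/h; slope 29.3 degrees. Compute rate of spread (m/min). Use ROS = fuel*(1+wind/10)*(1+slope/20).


Formula: ROS = fuel * (1 + wind/10) * (1 + slope/20)
Wind factor = 1 + 11.7/10 = 2.17
Slope factor = 1 + 29.3/20 = 2.465
ROS = 2.7 * 2.17 * 2.465 = 14.44 m/min

14.44


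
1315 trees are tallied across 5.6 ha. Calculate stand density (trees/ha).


Formula: Stand Density = N_trees / Area_ha
Density = 1315 trees / 5.6 ha
Density = 235 trees/ha

235


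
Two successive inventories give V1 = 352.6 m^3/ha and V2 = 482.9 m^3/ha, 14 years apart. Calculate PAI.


Formula: PAI = (V_T2 - V_T1) / (T2 - T1)
Volume increment = 482.9 - 352.6 = 130.3 m^3/ha
PAI = 130.3 / 14 = 9.31 m^3/ha/year

9.31


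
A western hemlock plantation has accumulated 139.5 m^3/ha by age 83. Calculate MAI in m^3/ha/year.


Formula: MAI = Total Volume / Stand Age
MAI = 139.5 m^3/ha / 83 years
MAI = 1.68 m^3/ha/year

1.68


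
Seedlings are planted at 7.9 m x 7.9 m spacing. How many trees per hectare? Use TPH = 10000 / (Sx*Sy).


Formula: TPH = 10000 m^2/ha / (spacing_x * spacing_y)
Area per tree = 7.9 m * 7.9 m = 62.41 m^2
TPH = 10000 / 62.41 = 160 trees/ha

160


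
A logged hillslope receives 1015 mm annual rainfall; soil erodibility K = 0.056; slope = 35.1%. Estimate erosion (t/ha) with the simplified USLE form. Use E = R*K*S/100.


Formula: E = R * K * S / 100  (simplified USLE)
R * K = 1015 * 0.056 = 56.84
E = 56.84 * 35.1 / 100 = 19.95 t/ha

19.95


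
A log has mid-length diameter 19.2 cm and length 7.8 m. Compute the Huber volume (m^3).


Huber: V = Am * L,  Am = pi*(Dm/200)^2
Am = pi*(19.2/200)^2 = 0.028953 m^2
V = 0.028953*7.8 = 0.2258 m^3

0.2258


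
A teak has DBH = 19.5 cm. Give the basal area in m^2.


Formula: BA = pi * (DBH/2)^2 / 10000  (cm^2 to m^2)
Radius = DBH/2 = 19.5/2 = 9.75 cm
BA = pi * 9.75^2 / 10000
   = 298.6477 cm^2 / 10000
   = 0.0299 m^2

0.0299


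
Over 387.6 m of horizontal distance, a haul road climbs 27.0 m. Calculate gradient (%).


Formula: Gradient = rise / run * 100
Gradient = 27.0 / 387.6 * 100 = 7.0%

7.0


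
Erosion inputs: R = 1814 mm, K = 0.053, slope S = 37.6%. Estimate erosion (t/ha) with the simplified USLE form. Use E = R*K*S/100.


Formula: E = R * K * S / 100  (simplified USLE)
R * K = 1814 * 0.053 = 96.142
E = 96.142 * 37.6 / 100 = 36.15 t/ha

36.15


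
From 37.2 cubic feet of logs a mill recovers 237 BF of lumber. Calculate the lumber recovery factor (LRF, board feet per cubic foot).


Formula: LRF = Lumber Output (BF) / Log Input (ft^3)
LRF = 237 BF / 37.2 ft^3
LRF = 6.37 BF/ft^3

6.37


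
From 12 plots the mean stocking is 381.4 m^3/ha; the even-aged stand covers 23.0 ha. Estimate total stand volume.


Formula: Total Volume = Mean Volume per ha * Total Area
Total Volume = 381.4 m^3/ha * 23.0 ha
Total Volume = 8772 m^3

8772


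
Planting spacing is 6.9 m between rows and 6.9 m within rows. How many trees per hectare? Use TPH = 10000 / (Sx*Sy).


Formula: TPH = 10000 m^2/ha / (spacing_x * spacing_y)
Area per tree = 6.9 m * 6.9 m = 47.61 m^2
TPH = 10000 / 47.61 = 210 trees/ha

210


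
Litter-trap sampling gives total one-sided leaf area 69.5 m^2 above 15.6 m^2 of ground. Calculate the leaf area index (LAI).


Formula: LAI = total leaf area / ground area  (dimensionless)
LAI = 69.5 m^2 / 15.6 m^2
LAI = 4.46

4.46


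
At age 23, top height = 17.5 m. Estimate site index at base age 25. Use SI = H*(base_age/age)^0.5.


Formula: SI = H_dom * (base_age / age)^0.5
Age ratio = 25 / 23 = 1.08696
sqrt(age_ratio) = 1.04257
SI = 17.5 * 1.04257 = 18.2 m

18.2


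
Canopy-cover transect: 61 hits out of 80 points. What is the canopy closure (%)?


Formula: Canopy closure = covered points / total points * 100
Closure = 61 / 80 * 100
Closure = 0.7625 * 100 = 76.3%

76.3


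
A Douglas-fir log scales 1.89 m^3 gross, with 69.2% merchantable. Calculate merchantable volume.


Formula: MV = V_total * (merchantable_pct / 100)
Merchantable fraction = 69.2% / 100 = 0.692
MV = 1.89 m^3 * 0.692 = 1.308 m^3

1.308


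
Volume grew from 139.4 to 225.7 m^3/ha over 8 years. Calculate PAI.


Formula: PAI = (V_T2 - V_T1) / (T2 - T1)
Volume increment = 225.7 - 139.4 = 86.3 m^3/ha
PAI = 86.3 / 8 = 10.79 m^3/ha/year

10.79


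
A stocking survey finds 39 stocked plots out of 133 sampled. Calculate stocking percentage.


Formula: Stocking % = stocked plots / total plots * 100
Stocking = 39 / 133 * 100
Stocking = 0.2932 * 100 = 29.3%

29.3


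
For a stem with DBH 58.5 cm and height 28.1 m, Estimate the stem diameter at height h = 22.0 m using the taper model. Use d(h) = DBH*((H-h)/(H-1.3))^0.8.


Taper: d(h) = DBH * ((H - h) / (H - 1.3))^0.8
Numerator = H - h = 28.1 - 22.0 = 6.1 m
Denominator = H - 1.3 = 28.1 - 1.3 = 26.8 m
Ratio = 6.1 / 26.8 = 0.22761
d = 58.5 * 0.22761^0.8 = 17.9 cm

17.9


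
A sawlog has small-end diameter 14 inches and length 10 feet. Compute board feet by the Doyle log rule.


Doyle: BF = (D - 4)^2 * L / 16
Adjusted diameter = 14 - 4 = 10 in
(D-4)^2 = 10^2 = 100
BF = 100 * 10 / 16 = 63 BF

63


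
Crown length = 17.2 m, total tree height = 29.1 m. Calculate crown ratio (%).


Formula: Crown Ratio = (Crown Length / Total Height) * 100
CR = (17.2 m / 29.1 m) * 100
CR = 0.5911 * 100 = 59.1%

59.1


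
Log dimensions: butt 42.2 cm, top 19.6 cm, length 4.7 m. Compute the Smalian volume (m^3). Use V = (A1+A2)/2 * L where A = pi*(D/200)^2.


Smalian: V = (A1 + A2)/2 * L,  A = pi*(D/200)^2
A1 = pi*(42.2/200)^2 = 0.139867 m^2
A2 = pi*(19.6/200)^2 = 0.030172 m^2
V = (0.139867+0.030172)/2*4.7 = 0.3996 m^3

0.3996


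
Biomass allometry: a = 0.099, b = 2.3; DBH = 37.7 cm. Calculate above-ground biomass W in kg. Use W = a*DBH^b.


Formula: W = a * DBH^b  (allometric power law)
DBH^b = 37.7^2.3 = 4222.6502
W = 0.099 * 4222.6502 = 418.0 kg

418.0


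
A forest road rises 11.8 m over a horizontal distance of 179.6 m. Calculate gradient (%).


Formula: Gradient = rise / run * 100
Gradient = 11.8 / 179.6 * 100 = 6.6%

6.6


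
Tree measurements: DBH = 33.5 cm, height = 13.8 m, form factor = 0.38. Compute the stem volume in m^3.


Formula: V = pi * (DBH/200)^2 * H * ff
Radius = DBH/200 = 33.5/200 = 0.1675 m
Radius^2 = 0.1675^2 = 0.02805625 m^2
V = pi * 0.02805625 * 13.8 * 0.38
V = 0.462 m^3

0.462


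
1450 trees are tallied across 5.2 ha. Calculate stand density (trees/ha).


Formula: Stand Density = N_trees / Area_ha
Density = 1450 trees / 5.2 ha
Density = 279 trees/ha

279


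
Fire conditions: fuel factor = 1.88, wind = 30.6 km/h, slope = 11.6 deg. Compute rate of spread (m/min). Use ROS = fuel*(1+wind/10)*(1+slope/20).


Formula: ROS = fuel * (1 + wind/10) * (1 + slope/20)
Wind factor = 1 + 30.6/10 = 4.06
Slope factor = 1 + 11.6/20 = 1.58
ROS = 1.88 * 4.06 * 1.58 = 12.06 m/min

12.06


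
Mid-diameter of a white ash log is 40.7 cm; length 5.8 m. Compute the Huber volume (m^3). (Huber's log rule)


Huber: V = Am * L,  Am = pi*(Dm/200)^2
Am = pi*(40.7/200)^2 = 0.1301 m^2
V = 0.1301*5.8 = 0.7546 m^3

0.7546


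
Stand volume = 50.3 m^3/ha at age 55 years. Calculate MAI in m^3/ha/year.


Formula: MAI = Total Volume / Stand Age
MAI = 50.3 m^3/ha / 55 years
MAI = 0.91 m^3/ha/year

0.91


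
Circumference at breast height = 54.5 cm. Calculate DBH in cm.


Formula: DBH = C / pi
DBH = 54.5 / pi
pi = 3.14159...
DBH = 17.3 cm

17.3


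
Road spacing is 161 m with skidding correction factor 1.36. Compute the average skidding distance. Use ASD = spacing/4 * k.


Formula: ASD = (spacing / 4) * correction
Uncorrected distance = spacing / 4 = 161 / 4 = 40.25 m
ASD = 40.25 * 1.36 = 55 m

55


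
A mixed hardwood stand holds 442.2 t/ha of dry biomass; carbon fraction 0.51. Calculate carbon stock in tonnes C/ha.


Formula: Carbon Stock = Biomass * Carbon Fraction
C = 442.2 t/ha * 0.51
C = 225.5 t C/ha

225.5


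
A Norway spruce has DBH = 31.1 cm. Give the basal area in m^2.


Formula: BA = pi * (DBH/2)^2 / 10000  (cm^2 to m^2)
Radius = DBH/2 = 31.1/2 = 15.55 cm
BA = pi * 15.55^2 / 10000
   = 759.645 cm^2 / 10000
   = 0.076 m^2

0.076


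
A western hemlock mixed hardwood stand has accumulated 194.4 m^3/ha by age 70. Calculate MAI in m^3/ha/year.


Formula: MAI = Total Volume / Stand Age
MAI = 194.4 m^3/ha / 70 years
MAI = 2.78 m^3/ha/year

2.78


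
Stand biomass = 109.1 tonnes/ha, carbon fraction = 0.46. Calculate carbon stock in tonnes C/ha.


Formula: Carbon Stock = Biomass * Carbon Fraction
C = 109.1 t/ha * 0.46
C = 50.2 t C/ha

50.2


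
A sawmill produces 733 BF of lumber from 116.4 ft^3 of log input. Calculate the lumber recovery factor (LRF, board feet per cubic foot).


Formula: LRF = Lumber Output (BF) / Log Input (ft^3)
LRF = 733 BF / 116.4 ft^3
LRF = 6.3 BF/ft^3

6.3


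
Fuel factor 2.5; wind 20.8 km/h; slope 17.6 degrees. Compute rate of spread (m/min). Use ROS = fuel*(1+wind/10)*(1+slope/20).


Formula: ROS = fuel * (1 + wind/10) * (1 + slope/20)
Wind factor = 1 + 20.8/10 = 3.08
Slope factor = 1 + 17.6/20 = 1.88
ROS = 2.5 * 3.08 * 1.88 = 14.48 m/min

14.48


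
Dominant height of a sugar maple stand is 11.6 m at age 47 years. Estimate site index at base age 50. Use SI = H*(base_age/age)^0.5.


Formula: SI = H_dom * (base_age / age)^0.5
Age ratio = 50 / 47 = 1.06383
sqrt(age_ratio) = 1.03142
SI = 11.6 * 1.03142 = 12.0 m

12.0


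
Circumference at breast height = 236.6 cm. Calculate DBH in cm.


Formula: DBH = C / pi
DBH = 236.6 / pi
pi = 3.14159...
DBH = 75.3 cm

75.3


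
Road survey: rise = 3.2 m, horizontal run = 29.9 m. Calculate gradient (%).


Formula: Gradient = rise / run * 100
Gradient = 3.2 / 29.9 * 100 = 10.7%

10.7


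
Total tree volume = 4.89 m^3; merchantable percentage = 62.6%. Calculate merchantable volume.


Formula: MV = V_total * (merchantable_pct / 100)
Merchantable fraction = 62.6% / 100 = 0.626
MV = 4.89 m^3 * 0.626 = 3.061 m^3

3.061


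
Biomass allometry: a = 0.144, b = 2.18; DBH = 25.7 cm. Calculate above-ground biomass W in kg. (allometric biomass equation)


Formula: W = a * DBH^b  (allometric power law)
DBH^b = 25.7^2.18 = 1184.825
W = 0.144 * 1184.825 = 170.6 kg

170.6


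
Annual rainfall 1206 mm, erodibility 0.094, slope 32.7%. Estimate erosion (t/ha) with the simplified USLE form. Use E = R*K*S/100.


Formula: E = R * K * S / 100  (simplified USLE)
R * K = 1206 * 0.094 = 113.364
E = 113.364 * 32.7 / 100 = 37.07 t/ha

37.07


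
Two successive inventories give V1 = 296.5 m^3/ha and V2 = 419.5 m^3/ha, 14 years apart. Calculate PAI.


Formula: PAI = (V_T2 - V_T1) / (T2 - T1)
Volume increment = 419.5 - 296.5 = 123.0 m^3/ha
PAI = 123.0 / 14 = 8.79 m^3/ha/year

8.79


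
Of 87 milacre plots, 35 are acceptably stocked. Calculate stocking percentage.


Formula: Stocking % = stocked plots / total plots * 100
Stocking = 35 / 87 * 100
Stocking = 0.4023 * 100 = 40.2%

40.2


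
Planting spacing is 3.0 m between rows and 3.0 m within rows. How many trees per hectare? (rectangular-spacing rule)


Formula: TPH = 10000 m^2/ha / (spacing_x * spacing_y)
Area per tree = 3.0 m * 3.0 m = 9.0 m^2
TPH = 10000 / 9.0 = 1111 trees/ha

1111


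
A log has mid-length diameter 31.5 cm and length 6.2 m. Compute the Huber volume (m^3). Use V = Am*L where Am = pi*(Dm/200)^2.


Huber: V = Am * L,  Am = pi*(Dm/200)^2
Am = pi*(31.5/200)^2 = 0.077931 m^2
V = 0.077931*6.2 = 0.4832 m^3

0.4832


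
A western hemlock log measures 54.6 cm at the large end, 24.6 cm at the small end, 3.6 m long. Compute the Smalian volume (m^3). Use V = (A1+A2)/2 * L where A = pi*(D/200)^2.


Smalian: V = (A1 + A2)/2 * L,  A = pi*(D/200)^2
A1 = pi*(54.6/200)^2 = 0.23414 m^2
A2 = pi*(24.6/200)^2 = 0.047529 m^2
V = (0.23414+0.047529)/2*3.6 = 0.507 m^3

0.507
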